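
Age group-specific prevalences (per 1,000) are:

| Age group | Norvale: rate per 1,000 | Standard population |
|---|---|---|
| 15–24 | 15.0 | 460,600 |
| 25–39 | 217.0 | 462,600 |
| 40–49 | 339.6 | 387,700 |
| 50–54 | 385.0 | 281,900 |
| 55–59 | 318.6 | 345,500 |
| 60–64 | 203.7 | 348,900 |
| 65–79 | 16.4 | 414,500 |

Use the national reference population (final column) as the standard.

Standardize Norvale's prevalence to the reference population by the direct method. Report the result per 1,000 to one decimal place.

198.2

Standard total = 2,701,700; weights = 0.1705, 0.1712, 0.1435, 0.1043, 0.1279, 0.1291, 0.1534.
Standardized rate: 0.1705×15.0 + 0.1712×217.0 + 0.1435×339.6 + 0.1043×385.0 + 0.1279×318.6 + 0.1291×203.7 + 0.1534×16.4 = 198.1836 per 1,000.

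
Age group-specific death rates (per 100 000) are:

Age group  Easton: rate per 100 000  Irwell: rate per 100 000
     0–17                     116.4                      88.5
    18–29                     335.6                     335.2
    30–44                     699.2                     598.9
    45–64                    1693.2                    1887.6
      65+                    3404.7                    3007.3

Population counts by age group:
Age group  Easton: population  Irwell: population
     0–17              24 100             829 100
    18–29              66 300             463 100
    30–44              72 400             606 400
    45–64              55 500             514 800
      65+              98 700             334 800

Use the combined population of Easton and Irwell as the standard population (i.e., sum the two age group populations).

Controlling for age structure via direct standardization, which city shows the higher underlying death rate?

Easton

Combined standard total = 3 065 200; weights = 0.2784, 0.1727, 0.2215, 0.1861, 0.1414.
Easton: 0.2784×116.4 + 0.1727×335.6 + 0.2215×699.2 + 0.1861×1693.2 + 0.1414×3404.7 = 1041.7478 per 100 000.
Irwell: 0.2784×88.5 + 0.1727×335.2 + 0.2215×598.9 + 0.1861×1887.6 + 0.1414×3007.3 = 991.6675 per 100 000.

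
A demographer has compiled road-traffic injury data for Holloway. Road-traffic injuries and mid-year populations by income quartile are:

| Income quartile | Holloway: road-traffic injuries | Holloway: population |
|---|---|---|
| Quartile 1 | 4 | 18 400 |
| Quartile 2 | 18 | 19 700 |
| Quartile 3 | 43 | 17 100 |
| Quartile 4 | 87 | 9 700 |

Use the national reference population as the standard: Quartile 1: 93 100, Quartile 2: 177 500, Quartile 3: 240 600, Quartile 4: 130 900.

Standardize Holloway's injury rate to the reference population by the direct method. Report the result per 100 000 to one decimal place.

Income-specific rates per 100 000 for Holloway: 21.74, 91.37, 251.46, 896.91.
Standard total = 642 100; weights = 0.1450, 0.2764, 0.3747, 0.2039.
Standardized rate: 0.1450×21.74 + 0.2764×91.37 + 0.3747×251.46 + 0.2039×896.91 = 305.4806 per 100 000.

305.5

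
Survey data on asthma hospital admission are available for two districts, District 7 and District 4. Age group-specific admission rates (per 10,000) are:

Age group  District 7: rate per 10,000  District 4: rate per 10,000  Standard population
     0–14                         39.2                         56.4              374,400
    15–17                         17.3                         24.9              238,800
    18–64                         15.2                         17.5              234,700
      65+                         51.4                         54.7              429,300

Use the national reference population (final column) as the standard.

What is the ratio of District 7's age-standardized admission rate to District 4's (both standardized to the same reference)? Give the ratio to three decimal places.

0.813

Standard total = 1,277,200; weights = 0.2931, 0.1870, 0.1838, 0.3361.
District 7: 0.2931×39.2 + 0.1870×17.3 + 0.1838×15.2 + 0.3361×51.4 = 34.7958 per 10,000.
District 4: 0.2931×56.4 + 0.1870×24.9 + 0.1838×17.5 + 0.3361×54.7 = 42.7907 per 10,000.
Ratio = 34.7958 ÷ 42.7907 = 0.81316.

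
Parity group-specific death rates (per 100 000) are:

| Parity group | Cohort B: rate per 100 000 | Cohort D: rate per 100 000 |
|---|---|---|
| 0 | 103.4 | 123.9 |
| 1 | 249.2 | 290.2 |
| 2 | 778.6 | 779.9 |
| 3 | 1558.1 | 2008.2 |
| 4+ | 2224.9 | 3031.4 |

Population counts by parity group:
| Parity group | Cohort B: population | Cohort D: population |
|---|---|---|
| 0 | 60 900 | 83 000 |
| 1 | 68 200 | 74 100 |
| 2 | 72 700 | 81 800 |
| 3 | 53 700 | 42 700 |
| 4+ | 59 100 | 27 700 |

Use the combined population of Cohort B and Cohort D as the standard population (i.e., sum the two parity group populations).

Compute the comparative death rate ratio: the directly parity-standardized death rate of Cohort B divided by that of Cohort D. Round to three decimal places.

Combined standard total = 623 900; weights = 0.2306, 0.2281, 0.2476, 0.1545, 0.1391.
Cohort B: 0.2306×103.4 + 0.2281×249.2 + 0.2476×778.6 + 0.1545×1558.1 + 0.1391×2224.9 = 823.7799 per 100 000.
Cohort D: 0.2306×123.9 + 0.2281×290.2 + 0.2476×779.9 + 0.1545×2008.2 + 0.1391×3031.4 = 1019.9314 per 100 000.
Ratio = 823.7799 ÷ 1019.9314 = 0.80768.

0.808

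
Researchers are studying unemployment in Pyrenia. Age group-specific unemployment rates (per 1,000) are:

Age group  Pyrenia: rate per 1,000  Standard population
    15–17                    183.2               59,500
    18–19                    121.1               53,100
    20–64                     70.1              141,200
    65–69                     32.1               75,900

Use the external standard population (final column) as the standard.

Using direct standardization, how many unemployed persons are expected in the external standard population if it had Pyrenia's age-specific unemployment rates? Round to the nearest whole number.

29665

Expected unemployed persons = Σ (standard pop × age-specific rate ÷ 1,000)
= 59,500×183.2/1,000 + 53,100×121.1/1,000 + 141,200×70.1/1,000 + 75,900×32.1/1,000
= 10900.40 + 6430.41 + 9898.12 + 2436.39 = 29665.32.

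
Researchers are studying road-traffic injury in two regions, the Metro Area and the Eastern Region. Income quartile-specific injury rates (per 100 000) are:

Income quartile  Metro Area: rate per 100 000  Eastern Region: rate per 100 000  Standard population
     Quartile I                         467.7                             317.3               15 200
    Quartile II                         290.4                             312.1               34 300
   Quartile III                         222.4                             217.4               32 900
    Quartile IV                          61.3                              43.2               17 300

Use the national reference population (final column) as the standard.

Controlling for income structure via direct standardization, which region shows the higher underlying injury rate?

Metro Area

Standard total = 99 700; weights = 0.1525, 0.3440, 0.3300, 0.1735.
The Metro Area: 0.1525×467.7 + 0.3440×290.4 + 0.3300×222.4 + 0.1735×61.3 = 255.2378 per 100 000.
The Eastern Region: 0.1525×317.3 + 0.3440×312.1 + 0.3300×217.4 + 0.1735×43.2 = 234.9830 per 100 000.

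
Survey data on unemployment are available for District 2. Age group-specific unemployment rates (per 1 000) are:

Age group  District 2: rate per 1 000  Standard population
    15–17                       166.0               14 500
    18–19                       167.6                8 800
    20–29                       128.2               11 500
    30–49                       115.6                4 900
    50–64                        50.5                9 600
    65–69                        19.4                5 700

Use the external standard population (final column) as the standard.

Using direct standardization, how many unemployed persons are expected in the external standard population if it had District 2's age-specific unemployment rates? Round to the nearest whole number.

Expected unemployed persons = Σ (standard pop × age-specific rate ÷ 1 000)
= 14 500×166.0/1 000 + 8 800×167.6/1 000 + 11 500×128.2/1 000 + 4 900×115.6/1 000 + 9 600×50.5/1 000 + 5 700×19.4/1 000
= 2407.00 + 1474.88 + 1474.30 + 566.44 + 484.80 + 110.58 = 6518.00.

6518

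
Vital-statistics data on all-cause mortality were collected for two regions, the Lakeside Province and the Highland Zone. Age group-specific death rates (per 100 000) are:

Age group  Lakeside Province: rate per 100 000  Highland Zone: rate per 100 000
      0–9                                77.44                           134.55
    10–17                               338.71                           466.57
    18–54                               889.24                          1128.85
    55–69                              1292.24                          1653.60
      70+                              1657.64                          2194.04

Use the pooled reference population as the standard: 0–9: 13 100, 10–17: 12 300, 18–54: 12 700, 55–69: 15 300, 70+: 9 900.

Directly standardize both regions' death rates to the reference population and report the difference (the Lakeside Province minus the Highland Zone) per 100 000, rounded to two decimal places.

Standard total = 63 300; weights = 0.2070, 0.1943, 0.2006, 0.2417, 0.1564.
The Lakeside Province: 0.2070×77.44 + 0.1943×338.71 + 0.2006×889.24 + 0.2417×1292.24 + 0.1564×1657.64 = 831.8460 per 100 000.
The Highland Zone: 0.2070×134.55 + 0.1943×466.57 + 0.2006×1128.85 + 0.2417×1653.60 + 0.1564×2194.04 = 1087.8181 per 100 000.
Difference = 831.8460 − 1087.8181 = -255.9721.

-255.97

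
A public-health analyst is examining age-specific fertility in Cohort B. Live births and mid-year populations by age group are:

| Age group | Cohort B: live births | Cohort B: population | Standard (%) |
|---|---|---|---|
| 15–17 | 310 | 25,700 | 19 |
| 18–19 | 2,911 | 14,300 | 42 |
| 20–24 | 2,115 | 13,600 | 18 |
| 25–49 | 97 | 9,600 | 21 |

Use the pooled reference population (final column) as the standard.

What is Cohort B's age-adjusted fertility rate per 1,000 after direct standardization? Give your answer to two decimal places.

Age-specific rates per 1,000 for Cohort B: 12.062, 203.566, 155.515, 10.104.
Standard weights: 0.19, 0.42, 0.18, 0.21.
Standardized rate: 0.1900×12.062 + 0.4200×203.566 + 0.1800×155.515 + 0.2100×10.104 = 117.9043 per 1,000.

117.90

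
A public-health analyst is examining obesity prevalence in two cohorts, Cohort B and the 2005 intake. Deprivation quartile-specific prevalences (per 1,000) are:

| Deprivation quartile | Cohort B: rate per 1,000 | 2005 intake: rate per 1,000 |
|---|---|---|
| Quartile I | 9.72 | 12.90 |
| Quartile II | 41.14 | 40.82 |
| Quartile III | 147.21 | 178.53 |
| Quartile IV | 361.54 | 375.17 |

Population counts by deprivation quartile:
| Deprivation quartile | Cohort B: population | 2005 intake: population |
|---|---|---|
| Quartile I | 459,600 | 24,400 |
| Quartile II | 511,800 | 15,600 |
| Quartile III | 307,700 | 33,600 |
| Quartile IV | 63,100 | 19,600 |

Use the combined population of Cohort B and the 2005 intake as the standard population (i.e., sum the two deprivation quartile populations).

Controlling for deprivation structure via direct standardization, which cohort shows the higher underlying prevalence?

2005 intake

Combined standard total = 1,435,400; weights = 0.3372, 0.3674, 0.2378, 0.0576.
Cohort B: 0.3372×9.72 + 0.3674×41.14 + 0.2378×147.21 + 0.0576×361.54 = 74.2259 per 1,000.
The 2005 intake: 0.3372×12.90 + 0.3674×40.82 + 0.2378×178.53 + 0.0576×375.17 = 83.4129 per 1,000.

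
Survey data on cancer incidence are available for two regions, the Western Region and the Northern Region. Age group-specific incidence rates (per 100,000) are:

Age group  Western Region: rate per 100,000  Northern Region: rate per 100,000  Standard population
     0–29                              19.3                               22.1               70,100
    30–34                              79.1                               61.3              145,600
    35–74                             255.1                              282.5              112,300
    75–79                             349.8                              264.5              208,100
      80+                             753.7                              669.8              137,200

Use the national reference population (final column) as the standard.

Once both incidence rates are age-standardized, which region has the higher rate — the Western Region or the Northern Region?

Standard total = 673,300; weights = 0.1041, 0.2162, 0.1668, 0.3091, 0.2038.
The Western Region: 0.1041×19.3 + 0.2162×79.1 + 0.1668×255.1 + 0.3091×349.8 + 0.2038×753.7 = 323.3605 per 100,000.
The Northern Region: 0.1041×22.1 + 0.2162×61.3 + 0.1668×282.5 + 0.3091×264.5 + 0.2038×669.8 = 280.9123 per 100,000.

Western Region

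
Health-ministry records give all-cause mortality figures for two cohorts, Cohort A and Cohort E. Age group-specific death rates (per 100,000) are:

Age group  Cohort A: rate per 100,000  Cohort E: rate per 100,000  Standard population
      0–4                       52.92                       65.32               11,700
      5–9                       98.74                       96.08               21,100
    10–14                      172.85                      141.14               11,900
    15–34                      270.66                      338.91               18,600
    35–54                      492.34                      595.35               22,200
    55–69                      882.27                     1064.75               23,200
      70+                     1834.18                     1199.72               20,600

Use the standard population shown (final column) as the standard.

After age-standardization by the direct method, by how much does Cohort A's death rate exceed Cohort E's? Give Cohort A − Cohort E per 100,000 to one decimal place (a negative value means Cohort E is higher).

43.1

Standard total = 129,300; weights = 0.0905, 0.1632, 0.0920, 0.1439, 0.1717, 0.1794, 0.1593.
Cohort A: 0.0905×52.92 + 0.1632×98.74 + 0.0920×172.85 + 0.1439×270.66 + 0.1717×492.34 + 0.1794×882.27 + 0.1593×1834.18 = 610.8004 per 100,000.
Cohort E: 0.0905×65.32 + 0.1632×96.08 + 0.0920×141.14 + 0.1439×338.91 + 0.1717×595.35 + 0.1794×1064.75 + 0.1593×1199.72 = 567.7342 per 100,000.
Difference = 610.8004 − 567.7342 = 43.0662.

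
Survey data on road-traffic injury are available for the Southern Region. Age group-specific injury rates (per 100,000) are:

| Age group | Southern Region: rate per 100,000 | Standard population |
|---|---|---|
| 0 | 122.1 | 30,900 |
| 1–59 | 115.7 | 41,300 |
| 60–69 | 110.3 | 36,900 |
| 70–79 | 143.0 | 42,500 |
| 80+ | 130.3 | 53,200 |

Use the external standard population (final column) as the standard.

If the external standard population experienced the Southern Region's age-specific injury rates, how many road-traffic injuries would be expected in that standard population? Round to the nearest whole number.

256

Expected road-traffic injuries = Σ (standard pop × age-specific rate ÷ 100,000)
= 30,900×122.1/100,000 + 41,300×115.7/100,000 + 36,900×110.3/100,000 + 42,500×143.0/100,000 + 53,200×130.3/100,000
= 37.73 + 47.78 + 40.70 + 60.77 + 69.32 = 256.31.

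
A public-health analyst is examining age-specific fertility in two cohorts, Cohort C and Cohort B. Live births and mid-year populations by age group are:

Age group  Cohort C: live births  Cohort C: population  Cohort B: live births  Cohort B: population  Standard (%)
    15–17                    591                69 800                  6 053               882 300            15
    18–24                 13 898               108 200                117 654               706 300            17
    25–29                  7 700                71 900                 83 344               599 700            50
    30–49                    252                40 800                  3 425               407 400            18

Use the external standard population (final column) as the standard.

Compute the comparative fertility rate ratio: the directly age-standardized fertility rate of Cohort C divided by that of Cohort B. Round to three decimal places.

0.775

Age-specific rates per 1 000 for Cohort C: 8.467, 128.447, 107.093, 6.176.
For Cohort B: 6.860, 166.578, 138.976, 8.407.
Standard weights: 0.15, 0.17, 0.50, 0.18.
Cohort C: 0.1500×8.467 + 0.1700×128.447 + 0.5000×107.093 + 0.1800×6.176 = 77.7645 per 1 000.
Cohort B: 0.1500×6.860 + 0.1700×166.578 + 0.5000×138.976 + 0.1800×8.407 = 100.3487 per 1 000.
Ratio = 77.7645 ÷ 100.3487 = 0.77494.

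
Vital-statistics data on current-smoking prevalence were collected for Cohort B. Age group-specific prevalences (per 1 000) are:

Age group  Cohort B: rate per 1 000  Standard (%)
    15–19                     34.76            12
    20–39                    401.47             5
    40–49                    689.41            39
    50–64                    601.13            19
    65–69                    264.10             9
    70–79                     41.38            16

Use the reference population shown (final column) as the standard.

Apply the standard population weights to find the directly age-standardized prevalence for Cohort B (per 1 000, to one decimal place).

437.7

Standard weights: 0.12, 0.05, 0.39, 0.19, 0.09, 0.16.
Standardized rate: 0.1200×34.76 + 0.0500×401.47 + 0.3900×689.41 + 0.1900×601.13 + 0.0900×264.10 + 0.1600×41.38 = 437.7191 per 1 000.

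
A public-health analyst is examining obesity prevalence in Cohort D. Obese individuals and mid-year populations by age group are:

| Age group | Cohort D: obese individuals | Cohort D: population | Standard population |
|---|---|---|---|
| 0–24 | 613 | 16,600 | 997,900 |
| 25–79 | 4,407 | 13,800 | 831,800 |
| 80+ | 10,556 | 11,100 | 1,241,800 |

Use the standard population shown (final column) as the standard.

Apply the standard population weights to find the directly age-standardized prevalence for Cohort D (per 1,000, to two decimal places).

Age-specific rates per 1,000 for Cohort D: 36.928, 319.348, 950.991.
Standard total = 3,071,500; weights = 0.3249, 0.2708, 0.4043.
Standardized rate: 0.3249×36.928 + 0.2708×319.348 + 0.4043×950.991 = 482.9641 per 1,000.

482.96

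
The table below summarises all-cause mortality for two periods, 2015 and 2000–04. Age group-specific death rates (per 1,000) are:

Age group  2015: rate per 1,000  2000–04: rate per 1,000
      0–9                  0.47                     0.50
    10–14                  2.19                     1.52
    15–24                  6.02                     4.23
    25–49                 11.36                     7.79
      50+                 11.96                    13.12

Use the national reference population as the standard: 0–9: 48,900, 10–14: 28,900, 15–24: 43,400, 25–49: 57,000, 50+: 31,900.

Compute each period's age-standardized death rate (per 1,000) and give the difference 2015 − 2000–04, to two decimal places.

1.25

Standard total = 210,100; weights = 0.2327, 0.1376, 0.2066, 0.2713, 0.1518.
2015: 0.2327×0.47 + 0.1376×2.19 + 0.2066×6.02 + 0.2713×11.36 + 0.1518×11.96 = 6.5521 per 1,000.
2000–04: 0.2327×0.50 + 0.1376×1.52 + 0.2066×4.23 + 0.2713×7.79 + 0.1518×13.12 = 5.3047 per 1,000.
Difference = 6.5521 − 5.3047 = 1.2473.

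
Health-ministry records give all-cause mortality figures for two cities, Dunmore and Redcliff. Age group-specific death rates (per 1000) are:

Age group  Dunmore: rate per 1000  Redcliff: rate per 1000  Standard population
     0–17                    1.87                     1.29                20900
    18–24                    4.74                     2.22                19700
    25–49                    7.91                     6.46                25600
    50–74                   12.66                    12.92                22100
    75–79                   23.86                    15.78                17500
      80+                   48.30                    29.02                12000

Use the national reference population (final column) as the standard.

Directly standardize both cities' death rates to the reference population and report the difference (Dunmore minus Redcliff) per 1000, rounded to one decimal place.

Standard total = 117800; weights = 0.1774, 0.1672, 0.2173, 0.1876, 0.1486, 0.1019.
Dunmore: 0.1774×1.87 + 0.1672×4.74 + 0.2173×7.91 + 0.1876×12.66 + 0.1486×23.86 + 0.1019×48.30 = 13.6833 per 1000.
Redcliff: 0.1774×1.29 + 0.1672×2.22 + 0.2173×6.46 + 0.1876×12.92 + 0.1486×15.78 + 0.1019×29.02 = 9.7283 per 1000.
Difference = 13.6833 − 9.7283 = 3.9550.

4.0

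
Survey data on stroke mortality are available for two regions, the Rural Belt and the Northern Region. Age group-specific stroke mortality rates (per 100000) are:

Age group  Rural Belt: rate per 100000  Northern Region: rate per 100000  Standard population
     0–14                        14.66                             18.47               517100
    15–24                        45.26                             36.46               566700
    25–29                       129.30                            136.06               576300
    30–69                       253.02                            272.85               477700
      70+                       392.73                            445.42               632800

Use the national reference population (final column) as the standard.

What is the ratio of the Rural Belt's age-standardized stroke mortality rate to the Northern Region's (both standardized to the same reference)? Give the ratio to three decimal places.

0.916

Standard total = 2770600; weights = 0.1866, 0.2045, 0.2080, 0.1724, 0.2284.
The Rural Belt: 0.1866×14.66 + 0.2045×45.26 + 0.2080×129.30 + 0.1724×253.02 + 0.2284×392.73 = 172.2126 per 100000.
The Northern Region: 0.1866×18.47 + 0.2045×36.46 + 0.2080×136.06 + 0.1724×272.85 + 0.2284×445.42 = 187.9832 per 100000.
Ratio = 172.2126 ÷ 187.9832 = 0.91611.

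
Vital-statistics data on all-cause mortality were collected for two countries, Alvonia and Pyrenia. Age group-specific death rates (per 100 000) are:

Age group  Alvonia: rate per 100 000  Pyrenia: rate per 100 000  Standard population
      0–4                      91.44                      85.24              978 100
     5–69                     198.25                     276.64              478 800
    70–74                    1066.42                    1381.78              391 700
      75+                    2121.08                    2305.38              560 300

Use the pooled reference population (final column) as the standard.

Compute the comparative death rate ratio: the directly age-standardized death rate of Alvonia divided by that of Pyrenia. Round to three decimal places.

0.874

Standard total = 2 408 900; weights = 0.4060, 0.1988, 0.1626, 0.2326.
Alvonia: 0.4060×91.44 + 0.1988×198.25 + 0.1626×1066.42 + 0.2326×2121.08 = 743.2925 per 100 000.
Pyrenia: 0.4060×85.24 + 0.1988×276.64 + 0.1626×1381.78 + 0.2326×2305.38 = 850.5028 per 100 000.
Ratio = 743.2925 ÷ 850.5028 = 0.87394.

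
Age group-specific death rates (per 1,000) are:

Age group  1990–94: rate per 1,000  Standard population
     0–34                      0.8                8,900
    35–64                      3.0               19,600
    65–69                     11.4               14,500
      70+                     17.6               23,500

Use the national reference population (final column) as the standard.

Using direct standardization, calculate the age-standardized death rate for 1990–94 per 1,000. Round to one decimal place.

Standard total = 66,500; weights = 0.1338, 0.2947, 0.2180, 0.3534.
Standardized rate: 0.1338×0.8 + 0.2947×3.0 + 0.2180×11.4 + 0.3534×17.6 = 9.6965 per 1,000.

9.7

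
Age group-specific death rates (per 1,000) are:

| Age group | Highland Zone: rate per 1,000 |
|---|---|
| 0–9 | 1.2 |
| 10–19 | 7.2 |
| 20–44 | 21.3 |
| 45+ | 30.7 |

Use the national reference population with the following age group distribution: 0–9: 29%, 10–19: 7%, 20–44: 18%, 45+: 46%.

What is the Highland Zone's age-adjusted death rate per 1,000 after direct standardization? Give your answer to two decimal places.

18.81

Standard weights: 0.29, 0.07, 0.18, 0.46.
Standardized rate: 0.2900×1.2 + 0.0700×7.2 + 0.1800×21.3 + 0.4600×30.7 = 18.8080 per 1,000.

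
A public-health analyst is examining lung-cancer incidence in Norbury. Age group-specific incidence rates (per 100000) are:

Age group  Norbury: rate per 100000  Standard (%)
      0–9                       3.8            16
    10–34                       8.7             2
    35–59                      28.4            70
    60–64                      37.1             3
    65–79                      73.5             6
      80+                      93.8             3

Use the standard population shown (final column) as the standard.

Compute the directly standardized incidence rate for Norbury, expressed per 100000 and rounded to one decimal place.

29.0

Standard weights: 0.16, 0.02, 0.70, 0.03, 0.06, 0.03.
Standardized rate: 0.1600×3.8 + 0.0200×8.7 + 0.7000×28.4 + 0.0300×37.1 + 0.0600×73.5 + 0.0300×93.8 = 28.9990 per 100000.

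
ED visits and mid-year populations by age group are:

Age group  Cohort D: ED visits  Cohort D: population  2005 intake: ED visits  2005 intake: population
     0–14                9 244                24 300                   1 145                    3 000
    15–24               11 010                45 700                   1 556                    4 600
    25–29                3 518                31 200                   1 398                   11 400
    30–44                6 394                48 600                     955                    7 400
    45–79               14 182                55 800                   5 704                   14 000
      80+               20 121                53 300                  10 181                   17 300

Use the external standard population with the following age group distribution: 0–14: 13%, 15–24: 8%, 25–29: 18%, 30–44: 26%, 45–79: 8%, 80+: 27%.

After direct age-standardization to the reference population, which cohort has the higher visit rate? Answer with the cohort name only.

Age-specific rates per 1 000 for Cohort D: 380.412, 240.919, 112.756, 131.564, 254.158, 377.505.
For the 2005 intake: 381.667, 338.261, 122.632, 129.054, 407.429, 588.497.
Standard weights: 0.13, 0.08, 0.18, 0.26, 0.08, 0.27.
Cohort D: 0.1300×380.412 + 0.0800×240.919 + 0.1800×112.756 + 0.2600×131.564 + 0.0800×254.158 + 0.2700×377.505 = 245.4886 per 1 000.
The 2005 intake: 0.1300×381.667 + 0.0800×338.261 + 0.1800×122.632 + 0.2600×129.054 + 0.0800×407.429 + 0.2700×588.497 = 323.7938 per 1 000.

2005 intake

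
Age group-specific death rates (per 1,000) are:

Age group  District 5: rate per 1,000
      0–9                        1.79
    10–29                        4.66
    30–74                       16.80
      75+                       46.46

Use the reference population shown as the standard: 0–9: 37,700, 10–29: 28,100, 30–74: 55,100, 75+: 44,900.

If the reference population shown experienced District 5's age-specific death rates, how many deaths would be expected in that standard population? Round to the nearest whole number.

Expected deaths = Σ (standard pop × age-specific rate ÷ 1,000)
= 37,700×1.79/1,000 + 28,100×4.66/1,000 + 55,100×16.80/1,000 + 44,900×46.46/1,000
= 67.48 + 130.95 + 925.68 + 2086.05 = 3210.16.

3210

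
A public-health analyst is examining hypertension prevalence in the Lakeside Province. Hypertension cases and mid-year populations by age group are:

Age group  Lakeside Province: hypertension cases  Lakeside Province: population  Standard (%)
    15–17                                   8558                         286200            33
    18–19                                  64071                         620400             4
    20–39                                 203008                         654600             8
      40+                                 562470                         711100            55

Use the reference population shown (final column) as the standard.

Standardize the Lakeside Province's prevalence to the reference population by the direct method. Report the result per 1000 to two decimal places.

473.85

Age-specific rates per 1000 for the Lakeside Province: 29.902, 103.274, 310.125, 790.986.
Standard weights: 0.33, 0.04, 0.08, 0.55.
Standardized rate: 0.3300×29.902 + 0.0400×103.274 + 0.0800×310.125 + 0.5500×790.986 = 473.8509 per 1000.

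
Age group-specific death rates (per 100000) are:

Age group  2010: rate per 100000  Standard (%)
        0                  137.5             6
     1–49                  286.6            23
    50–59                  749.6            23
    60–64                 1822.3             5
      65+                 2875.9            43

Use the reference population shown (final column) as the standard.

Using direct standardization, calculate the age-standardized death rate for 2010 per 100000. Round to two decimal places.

1574.33

Standard weights: 0.06, 0.23, 0.23, 0.05, 0.43.
Standardized rate: 0.0600×137.5 + 0.2300×286.6 + 0.2300×749.6 + 0.0500×1822.3 + 0.4300×2875.9 = 1574.3280 per 100000.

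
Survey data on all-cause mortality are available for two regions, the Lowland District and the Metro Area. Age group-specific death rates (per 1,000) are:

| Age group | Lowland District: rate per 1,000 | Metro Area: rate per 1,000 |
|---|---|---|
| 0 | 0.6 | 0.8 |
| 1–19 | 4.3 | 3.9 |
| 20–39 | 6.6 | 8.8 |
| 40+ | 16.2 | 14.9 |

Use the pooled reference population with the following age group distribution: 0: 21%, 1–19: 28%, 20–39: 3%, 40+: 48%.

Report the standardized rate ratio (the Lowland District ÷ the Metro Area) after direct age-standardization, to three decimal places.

Standard weights: 0.21, 0.28, 0.03, 0.48.
The Lowland District: 0.2100×0.6 + 0.2800×4.3 + 0.0300×6.6 + 0.4800×16.2 = 9.3040 per 1,000.
The Metro Area: 0.2100×0.8 + 0.2800×3.9 + 0.0300×8.8 + 0.4800×14.9 = 8.6760 per 1,000.
Ratio = 9.3040 ÷ 8.6760 = 1.07238.

1.072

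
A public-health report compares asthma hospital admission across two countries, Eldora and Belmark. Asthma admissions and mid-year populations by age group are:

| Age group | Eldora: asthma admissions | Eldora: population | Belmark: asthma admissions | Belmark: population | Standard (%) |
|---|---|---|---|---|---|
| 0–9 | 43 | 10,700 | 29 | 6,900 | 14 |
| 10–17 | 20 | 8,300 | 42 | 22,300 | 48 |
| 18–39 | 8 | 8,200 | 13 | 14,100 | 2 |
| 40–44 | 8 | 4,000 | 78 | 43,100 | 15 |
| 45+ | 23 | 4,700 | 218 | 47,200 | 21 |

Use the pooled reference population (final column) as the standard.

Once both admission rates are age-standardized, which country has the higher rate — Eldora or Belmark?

Eldora

Age-specific rates per 10,000 for Eldora: 40.19, 24.10, 9.76, 20.00, 48.94.
For Belmark: 42.03, 18.83, 9.22, 18.10, 46.19.
Standard weights: 0.14, 0.48, 0.02, 0.15, 0.21.
Eldora: 0.1400×40.19 + 0.4800×24.10 + 0.0200×9.76 + 0.1500×20.00 + 0.2100×48.94 = 30.6642 per 10,000.
Belmark: 0.1400×42.03 + 0.4800×18.83 + 0.0200×9.22 + 0.1500×18.10 + 0.2100×46.19 = 27.5226 per 10,000.
The crude rates (28.41 vs 28.44) would put Belmark higher, but that reflects its age composition; once standardized to a common age structure, Eldora has the higher underlying rate.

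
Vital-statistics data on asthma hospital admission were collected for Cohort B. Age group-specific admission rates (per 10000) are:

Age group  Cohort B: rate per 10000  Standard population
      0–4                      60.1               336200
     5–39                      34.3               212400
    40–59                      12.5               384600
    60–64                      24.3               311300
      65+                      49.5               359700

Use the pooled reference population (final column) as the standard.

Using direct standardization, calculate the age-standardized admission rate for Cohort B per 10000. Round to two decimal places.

Standard total = 1604200; weights = 0.2096, 0.1324, 0.2397, 0.1941, 0.2242.
Standardized rate: 0.2096×60.1 + 0.1324×34.3 + 0.2397×12.5 + 0.1941×24.3 + 0.2242×49.5 = 35.9482 per 10000.

35.95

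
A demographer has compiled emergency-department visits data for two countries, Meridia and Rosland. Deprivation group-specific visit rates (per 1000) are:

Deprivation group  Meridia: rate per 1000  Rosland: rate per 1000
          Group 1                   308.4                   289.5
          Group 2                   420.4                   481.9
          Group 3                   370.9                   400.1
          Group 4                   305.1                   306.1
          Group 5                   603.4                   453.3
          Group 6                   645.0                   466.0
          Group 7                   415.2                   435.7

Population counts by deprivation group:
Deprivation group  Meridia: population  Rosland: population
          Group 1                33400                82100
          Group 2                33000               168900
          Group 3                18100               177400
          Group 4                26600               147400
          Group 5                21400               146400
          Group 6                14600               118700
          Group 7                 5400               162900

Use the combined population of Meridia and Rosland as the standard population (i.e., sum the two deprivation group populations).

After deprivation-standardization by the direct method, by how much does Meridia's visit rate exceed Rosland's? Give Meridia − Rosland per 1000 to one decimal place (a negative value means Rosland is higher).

Combined standard total = 1156300; weights = 0.0999, 0.1746, 0.1691, 0.1505, 0.1451, 0.1153, 0.1456.
Meridia: 0.0999×308.4 + 0.1746×420.4 + 0.1691×370.9 + 0.1505×305.1 + 0.1451×603.4 + 0.1153×645.0 + 0.1456×415.2 = 435.1851 per 1000.
Rosland: 0.0999×289.5 + 0.1746×481.9 + 0.1691×400.1 + 0.1505×306.1 + 0.1451×453.3 + 0.1153×466.0 + 0.1456×435.7 = 409.6892 per 1000.
Difference = 435.1851 − 409.6892 = 25.4958.

25.5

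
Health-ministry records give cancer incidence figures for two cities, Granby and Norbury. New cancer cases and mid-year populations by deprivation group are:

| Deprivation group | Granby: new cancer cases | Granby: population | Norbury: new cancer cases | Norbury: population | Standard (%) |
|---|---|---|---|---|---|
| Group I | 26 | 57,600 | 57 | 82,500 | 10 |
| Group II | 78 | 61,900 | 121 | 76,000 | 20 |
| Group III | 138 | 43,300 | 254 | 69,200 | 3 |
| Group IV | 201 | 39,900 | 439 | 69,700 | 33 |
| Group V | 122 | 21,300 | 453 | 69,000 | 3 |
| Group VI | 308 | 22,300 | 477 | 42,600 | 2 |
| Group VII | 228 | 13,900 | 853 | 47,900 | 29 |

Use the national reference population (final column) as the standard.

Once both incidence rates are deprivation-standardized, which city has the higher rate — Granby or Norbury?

Norbury

Deprivation-specific rates per 100,000 for Granby: 45.14, 126.01, 318.71, 503.76, 572.77, 1381.17, 1640.29.
For Norbury: 69.09, 159.21, 367.05, 629.84, 656.52, 1119.72, 1780.79.
Standard weights: 0.10, 0.20, 0.03, 0.33, 0.03, 0.02, 0.29.
Granby: 0.1000×45.14 + 0.2000×126.01 + 0.0300×318.71 + 0.3300×503.76 + 0.0300×572.77 + 0.0200×1381.17 + 0.2900×1640.29 = 726.0075 per 100,000.
Norbury: 0.1000×69.09 + 0.2000×159.21 + 0.0300×367.05 + 0.3300×629.84 + 0.0300×656.52 + 0.0200×1119.72 + 0.2900×1780.79 = 816.1308 per 100,000.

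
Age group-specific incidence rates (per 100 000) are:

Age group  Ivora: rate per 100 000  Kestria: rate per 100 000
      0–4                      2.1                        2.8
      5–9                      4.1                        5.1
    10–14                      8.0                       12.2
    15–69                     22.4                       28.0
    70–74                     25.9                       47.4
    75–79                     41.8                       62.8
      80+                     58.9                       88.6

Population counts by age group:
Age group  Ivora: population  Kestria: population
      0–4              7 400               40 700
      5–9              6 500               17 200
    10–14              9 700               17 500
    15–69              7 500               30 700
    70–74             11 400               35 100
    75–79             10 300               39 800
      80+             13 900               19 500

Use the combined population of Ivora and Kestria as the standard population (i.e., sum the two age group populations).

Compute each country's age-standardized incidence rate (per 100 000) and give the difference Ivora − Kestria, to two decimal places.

-12.83

Combined standard total = 267 200; weights = 0.1800, 0.0887, 0.1018, 0.1430, 0.1740, 0.1875, 0.1250.
Ivora: 0.1800×2.1 + 0.0887×4.1 + 0.1018×8.0 + 0.1430×22.4 + 0.1740×25.9 + 0.1875×41.8 + 0.1250×58.9 = 24.4658 per 100 000.
Kestria: 0.1800×2.8 + 0.0887×5.1 + 0.1018×12.2 + 0.1430×28.0 + 0.1740×47.4 + 0.1875×62.8 + 0.1250×88.6 = 37.3002 per 100 000.
Difference = 24.4658 − 37.3002 = -12.8344.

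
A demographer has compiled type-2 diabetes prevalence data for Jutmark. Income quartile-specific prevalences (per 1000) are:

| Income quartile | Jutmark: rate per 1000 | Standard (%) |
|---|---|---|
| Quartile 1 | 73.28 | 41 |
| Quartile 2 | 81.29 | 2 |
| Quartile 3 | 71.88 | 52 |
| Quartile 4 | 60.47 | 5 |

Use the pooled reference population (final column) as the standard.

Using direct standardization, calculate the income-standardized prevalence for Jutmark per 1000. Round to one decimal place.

72.1

Standard weights: 0.41, 0.02, 0.52, 0.05.
Standardized rate: 0.4100×73.28 + 0.0200×81.29 + 0.5200×71.88 + 0.0500×60.47 = 72.0717 per 1000.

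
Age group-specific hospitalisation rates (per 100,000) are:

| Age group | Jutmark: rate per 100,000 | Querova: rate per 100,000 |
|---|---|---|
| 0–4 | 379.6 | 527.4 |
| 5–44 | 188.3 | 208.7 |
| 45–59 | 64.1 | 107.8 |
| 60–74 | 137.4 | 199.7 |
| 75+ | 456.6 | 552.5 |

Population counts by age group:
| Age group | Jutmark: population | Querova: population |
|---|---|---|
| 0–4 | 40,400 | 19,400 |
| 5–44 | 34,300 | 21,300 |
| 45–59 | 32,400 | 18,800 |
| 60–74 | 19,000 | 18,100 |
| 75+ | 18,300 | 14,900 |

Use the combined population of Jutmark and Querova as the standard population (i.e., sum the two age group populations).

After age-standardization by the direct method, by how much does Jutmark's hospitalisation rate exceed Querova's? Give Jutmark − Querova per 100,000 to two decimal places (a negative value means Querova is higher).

-74.74

Combined standard total = 236,900; weights = 0.2524, 0.2347, 0.2161, 0.1566, 0.1401.
Jutmark: 0.2524×379.6 + 0.2347×188.3 + 0.2161×64.1 + 0.1566×137.4 + 0.1401×456.6 = 239.3759 per 100,000.
Querova: 0.2524×527.4 + 0.2347×208.7 + 0.2161×107.8 + 0.1566×199.7 + 0.1401×552.5 = 314.1134 per 100,000.
Difference = 239.3759 − 314.1134 = -74.7376.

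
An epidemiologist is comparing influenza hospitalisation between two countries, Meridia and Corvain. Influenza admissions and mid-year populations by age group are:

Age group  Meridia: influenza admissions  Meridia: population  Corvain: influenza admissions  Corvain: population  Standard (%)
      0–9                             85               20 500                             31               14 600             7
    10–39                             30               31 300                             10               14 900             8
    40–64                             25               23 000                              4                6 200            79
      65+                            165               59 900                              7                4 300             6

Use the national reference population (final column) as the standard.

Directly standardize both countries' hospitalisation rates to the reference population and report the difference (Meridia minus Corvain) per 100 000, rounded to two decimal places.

Age-specific rates per 100 000 for Meridia: 414.63, 95.85, 108.70, 275.46.
For Corvain: 212.33, 67.11, 64.52, 162.79.
Standard weights: 0.07, 0.08, 0.79, 0.06.
Meridia: 0.0700×414.63 + 0.0800×95.85 + 0.7900×108.70 + 0.0600×275.46 = 139.0892 per 100 000.
Corvain: 0.0700×212.33 + 0.0800×67.11 + 0.7900×64.52 + 0.0600×162.79 = 80.9673 per 100 000.
Difference = 139.0892 − 80.9673 = 58.1219.

58.12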